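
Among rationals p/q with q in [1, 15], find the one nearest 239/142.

Expand x = 239/142 as a continued fraction with the Euclidean algorithm:
  239 = 1*142 + 97, so a_0 = 1.
  142 = 1*97 + 45, so a_1 = 1.
  97 = 2*45 + 7, so a_2 = 2.
  45 = 6*7 + 3, so a_3 = 6.
  7 = 2*3 + 1, so a_4 = 2.
  3 = 3*1 + 0, so a_5 = 3.
so x = [1; 1, 2, 6, 2, 3].
Convergents (p_i = a_i*p_{i-1} + p_{i-2}, q_i = a_i*q_{i-1} + q_{i-2} with p_{-2}=0, p_{-1}=1, q_{-2}=1, q_{-1}=0), until the denominator exceeds 15:
  i=0: a_0=1, p_0 = 1*1 + 0 = 1, q_0 = 1*0 + 1 = 1.
  i=1: a_1=1, p_1 = 1*1 + 1 = 2, q_1 = 1*1 + 0 = 1.
  i=2: a_2=2, p_2 = 2*2 + 1 = 5, q_2 = 2*1 + 1 = 3.
  i=3: a_3=6, p_3 = 6*5 + 2 = 32, q_3 = 6*3 + 1 = 19.
q_3 = 19 > 15, so the last convergent with denominator <= 15 is p_2/q_2 = 5/3.
The closest fraction with denominator <= 15 is either p_2/q_2 or the intermediate fraction (k*p_2 + p_1)/(k*q_2 + q_1) with the largest k >= 1 whose denominator stays <= 15; these approach x as k grows, and every other convergent or intermediate fraction in range is farther away.
Largest k: floor((15 - q_1)/q_2) = floor((15 - 1)/3) = 4.
That gives (4*5 + 2)/(4*3 + 1) = 22/13.
Compare the errors: |x - 5/3| = |239*3 - 5*142|/(142*3) = 7/426, and |x - 22/13| = |239*13 - 22*142|/(142*13) = 17/1846.
Cross-multiplying, 17*426 = 7242 < 12922 = 7*1846, so 17/1846 is smaller: the intermediate fraction 22/13 is closer to x than 5/3.

22/13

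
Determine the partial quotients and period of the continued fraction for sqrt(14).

[3; (1, 2, 1, 6)]

Write x_i = (sqrt(14) + m_i)/d_i with (m_0, d_0) = (0, 1). a_0 = floor(sqrt(14)) = 3, since 3^2 = 9 <= 14 < 16 = 4^2.
Iterate m_{i+1} = d_i*a_i - m_i, d_{i+1} = (14 - m_{i+1}^2)/d_i, a_{i+1} = floor((a_0 + m_{i+1})/d_{i+1}):
  m_1 = 1*3 - 0 = 3, d_1 = (14 - 3^2)/1 = 5/1 = 5, a_1 = floor((3 + 3)/5) = 1.
  m_2 = 5*1 - 3 = 2, d_2 = (14 - 2^2)/5 = 10/5 = 2, a_2 = floor((3 + 2)/2) = 2.
  m_3 = 2*2 - 2 = 2, d_3 = (14 - 2^2)/2 = 10/2 = 5, a_3 = floor((3 + 2)/5) = 1.
  m_4 = 5*1 - 2 = 3, d_4 = (14 - 3^2)/5 = 5/5 = 1, a_4 = floor((3 + 3)/1) = 6.
  m_5 = 1*6 - 3 = 3, d_5 = (14 - 3^2)/1 = 5/1 = 5: (m_5, d_5) = (m_1, d_1) = (3, 5), so from here the quotients repeat a_1, ..., a_4; the period length is 4.
Hence the expansion of sqrt(14) is a_0 = 3 followed by the repeating block 1, 2, 1, 6 (period 4).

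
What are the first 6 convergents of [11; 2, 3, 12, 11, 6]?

Using the convergent recurrence p_i = a_i*p_{i-1} + p_{i-2}, q_i = a_i*q_{i-1} + q_{i-2} with p_{-2}=0, p_{-1}=1, q_{-2}=1, q_{-1}=0:
  i=0: a_0=11, p_0 = 11*1 + 0 = 11, q_0 = 11*0 + 1 = 1.
  i=1: a_1=2, p_1 = 2*11 + 1 = 23, q_1 = 2*1 + 0 = 2.
  i=2: a_2=3, p_2 = 3*23 + 11 = 80, q_2 = 3*2 + 1 = 7.
  i=3: a_3=12, p_3 = 12*80 + 23 = 983, q_3 = 12*7 + 2 = 86.
  i=4: a_4=11, p_4 = 11*983 + 80 = 10893, q_4 = 11*86 + 7 = 953.
  i=5: a_5=6, p_5 = 6*10893 + 983 = 66341, q_5 = 6*953 + 86 = 5804.

11/1, 23/2, 80/7, 983/86, 10893/953, 66341/5804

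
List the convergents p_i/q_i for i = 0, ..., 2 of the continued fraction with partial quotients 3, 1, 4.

3/1, 4/1, 19/5

Using the convergent recurrence p_i = a_i*p_{i-1} + p_{i-2}, q_i = a_i*q_{i-1} + q_{i-2} with p_{-2}=0, p_{-1}=1, q_{-2}=1, q_{-1}=0:
  i=0: a_0=3, p_0 = 3*1 + 0 = 3, q_0 = 3*0 + 1 = 1.
  i=1: a_1=1, p_1 = 1*3 + 1 = 4, q_1 = 1*1 + 0 = 1.
  i=2: a_2=4, p_2 = 4*4 + 3 = 19, q_2 = 4*1 + 1 = 5.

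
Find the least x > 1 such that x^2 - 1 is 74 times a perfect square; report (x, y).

(x, y) = (3699, 430)

First expand sqrt(74) as a continued fraction. With x_i = (sqrt(74) + m_i)/d_i and (m_0, d_0) = (0, 1): a_0 = floor(sqrt(74)) = 8, since 8^2 = 64 <= 74 < 81 = 9^2.
Iterate m_{i+1} = d_i*a_i - m_i, d_{i+1} = (74 - m_{i+1}^2)/d_i, a_{i+1} = floor((a_0 + m_{i+1})/d_{i+1}):
  m_1 = 1*8 - 0 = 8, d_1 = (74 - 8^2)/1 = 10/1 = 10, a_1 = floor((8 + 8)/10) = 1.
  m_2 = 10*1 - 8 = 2, d_2 = (74 - 2^2)/10 = 70/10 = 7, a_2 = floor((8 + 2)/7) = 1.
  m_3 = 7*1 - 2 = 5, d_3 = (74 - 5^2)/7 = 49/7 = 7, a_3 = floor((8 + 5)/7) = 1.
  m_4 = 7*1 - 5 = 2, d_4 = (74 - 2^2)/7 = 70/7 = 10, a_4 = floor((8 + 2)/10) = 1.
  m_5 = 10*1 - 2 = 8, d_5 = (74 - 8^2)/10 = 10/10 = 1, a_5 = floor((8 + 8)/1) = 16.
  m_6 = 1*16 - 8 = 8, d_6 = (74 - 8^2)/1 = 10/1 = 10: (m_6, d_6) = (m_1, d_1) = (8, 10), so from here the quotients repeat a_1, ..., a_5; the period length is 5.
So sqrt(74) = [8; (1, 1, 1, 1, 16)] with period length k = 5.
k is odd, so (p_{k-1}, q_{k-1}) only solves x^2 - 74y^2 = -1 and the fundamental solution of x^2 - 74y^2 = 1 is (p_{2k-1}, q_{2k-1}) = (p_9, q_9); compute convergents through index 9, running through the period twice.
Convergents (p_i = a_i*p_{i-1} + p_{i-2}, q_i = a_i*q_{i-1} + q_{i-2} with p_{-2}=0, p_{-1}=1, q_{-2}=1, q_{-1}=0):
  i=0: a_0=8, p_0 = 8*1 + 0 = 8, q_0 = 8*0 + 1 = 1.
  i=1: a_1=1, p_1 = 1*8 + 1 = 9, q_1 = 1*1 + 0 = 1.
  i=2: a_2=1, p_2 = 1*9 + 8 = 17, q_2 = 1*1 + 1 = 2.
  i=3: a_3=1, p_3 = 1*17 + 9 = 26, q_3 = 1*2 + 1 = 3.
  i=4: a_4=1, p_4 = 1*26 + 17 = 43, q_4 = 1*3 + 2 = 5.
  i=5: a_5=16, p_5 = 16*43 + 26 = 714, q_5 = 16*5 + 3 = 83.
  i=6: a_6=1, p_6 = 1*714 + 43 = 757, q_6 = 1*83 + 5 = 88.
  i=7: a_7=1, p_7 = 1*757 + 714 = 1471, q_7 = 1*88 + 83 = 171.
  i=8: a_8=1, p_8 = 1*1471 + 757 = 2228, q_8 = 1*171 + 88 = 259.
  i=9: a_9=1, p_9 = 1*2228 + 1471 = 3699, q_9 = 1*259 + 171 = 430.
Indeed p_4^2 - 74*q_4^2 = 1849 - 1850 = -1, not +1.
Check: 3699^2 - 74*430^2 = 13682601 - 13682600 = 1, so (x, y) = (3699, 430) solves the equation, and by the theorem it is the least positive solution.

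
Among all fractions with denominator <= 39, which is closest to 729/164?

40/9

Expand x = 729/164 as a continued fraction with the Euclidean algorithm:
  729 = 4*164 + 73, so a_0 = 4.
  164 = 2*73 + 18, so a_1 = 2.
  73 = 4*18 + 1, so a_2 = 4.
  18 = 18*1 + 0, so a_3 = 18.
so x = [4; 2, 4, 18].
Convergents (p_i = a_i*p_{i-1} + p_{i-2}, q_i = a_i*q_{i-1} + q_{i-2} with p_{-2}=0, p_{-1}=1, q_{-2}=1, q_{-1}=0), until the denominator exceeds 39:
  i=0: a_0=4, p_0 = 4*1 + 0 = 4, q_0 = 4*0 + 1 = 1.
  i=1: a_1=2, p_1 = 2*4 + 1 = 9, q_1 = 2*1 + 0 = 2.
  i=2: a_2=4, p_2 = 4*9 + 4 = 40, q_2 = 4*2 + 1 = 9.
  i=3: a_3=18, p_3 = 18*40 + 9 = 729, q_3 = 18*9 + 2 = 164.
q_3 = 164 > 39, so the last convergent with denominator <= 39 is p_2/q_2 = 40/9.
The closest fraction with denominator <= 39 is either p_2/q_2 or the intermediate fraction (k*p_2 + p_1)/(k*q_2 + q_1) with the largest k >= 1 whose denominator stays <= 39; these approach x as k grows, and every other convergent or intermediate fraction in range is farther away.
Largest k: floor((39 - q_1)/q_2) = floor((39 - 2)/9) = 4.
That gives (4*40 + 9)/(4*9 + 2) = 169/38.
Compare the errors: |x - 40/9| = |729*9 - 40*164|/(164*9) = 1/1476, and |x - 169/38| = |729*38 - 169*164|/(164*38) = 14/6232.
Cross-multiplying, 1*6232 = 6232 < 20664 = 14*1476, so 1/1476 is smaller: the convergent 40/9 is closer to x than 169/38.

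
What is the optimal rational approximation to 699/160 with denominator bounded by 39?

83/19

Expand x = 699/160 as a continued fraction with the Euclidean algorithm:
  699 = 4*160 + 59, so a_0 = 4.
  160 = 2*59 + 42, so a_1 = 2.
  59 = 1*42 + 17, so a_2 = 1.
  42 = 2*17 + 8, so a_3 = 2.
  17 = 2*8 + 1, so a_4 = 2.
  8 = 8*1 + 0, so a_5 = 8.
so x = [4; 2, 1, 2, 2, 8].
Convergents (p_i = a_i*p_{i-1} + p_{i-2}, q_i = a_i*q_{i-1} + q_{i-2} with p_{-2}=0, p_{-1}=1, q_{-2}=1, q_{-1}=0), until the denominator exceeds 39:
  i=0: a_0=4, p_0 = 4*1 + 0 = 4, q_0 = 4*0 + 1 = 1.
  i=1: a_1=2, p_1 = 2*4 + 1 = 9, q_1 = 2*1 + 0 = 2.
  i=2: a_2=1, p_2 = 1*9 + 4 = 13, q_2 = 1*2 + 1 = 3.
  i=3: a_3=2, p_3 = 2*13 + 9 = 35, q_3 = 2*3 + 2 = 8.
  i=4: a_4=2, p_4 = 2*35 + 13 = 83, q_4 = 2*8 + 3 = 19.
  i=5: a_5=8, p_5 = 8*83 + 35 = 699, q_5 = 8*19 + 8 = 160.
q_5 = 160 > 39, so the last convergent with denominator <= 39 is p_4/q_4 = 83/19.
The closest fraction with denominator <= 39 is either p_4/q_4 or the intermediate fraction (k*p_4 + p_3)/(k*q_4 + q_3) with the largest k >= 1 whose denominator stays <= 39; these approach x as k grows, and every other convergent or intermediate fraction in range is farther away.
Largest k: floor((39 - q_3)/q_4) = floor((39 - 8)/19) = 1.
That gives (1*83 + 35)/(1*19 + 8) = 118/27.
Compare the errors: |x - 83/19| = |699*19 - 83*160|/(160*19) = 1/3040, and |x - 118/27| = |699*27 - 118*160|/(160*27) = 7/4320.
Cross-multiplying, 1*4320 = 4320 < 21280 = 7*3040, so 1/3040 is smaller: the convergent 83/19 is closer to x than 118/27.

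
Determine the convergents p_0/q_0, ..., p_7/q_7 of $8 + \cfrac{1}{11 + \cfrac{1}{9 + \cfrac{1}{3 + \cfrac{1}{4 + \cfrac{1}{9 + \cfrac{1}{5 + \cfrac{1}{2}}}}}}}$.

8/1, 89/11, 809/100, 2516/311, 10873/1344, 100373/12407, 512738/63379, 1125849/139165

Using the convergent recurrence p_i = a_i*p_{i-1} + p_{i-2}, q_i = a_i*q_{i-1} + q_{i-2} with p_{-2}=0, p_{-1}=1, q_{-2}=1, q_{-1}=0:
  i=0: a_0=8, p_0 = 8*1 + 0 = 8, q_0 = 8*0 + 1 = 1.
  i=1: a_1=11, p_1 = 11*8 + 1 = 89, q_1 = 11*1 + 0 = 11.
  i=2: a_2=9, p_2 = 9*89 + 8 = 809, q_2 = 9*11 + 1 = 100.
  i=3: a_3=3, p_3 = 3*809 + 89 = 2516, q_3 = 3*100 + 11 = 311.
  i=4: a_4=4, p_4 = 4*2516 + 809 = 10873, q_4 = 4*311 + 100 = 1344.
  i=5: a_5=9, p_5 = 9*10873 + 2516 = 100373, q_5 = 9*1344 + 311 = 12407.
  i=6: a_6=5, p_6 = 5*100373 + 10873 = 512738, q_6 = 5*12407 + 1344 = 63379.
  i=7: a_7=2, p_7 = 2*512738 + 100373 = 1125849, q_7 = 2*63379 + 12407 = 139165.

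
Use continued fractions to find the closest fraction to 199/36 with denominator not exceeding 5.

Expand x = 199/36 as a continued fraction with the Euclidean algorithm:
  199 = 5*36 + 19, so a_0 = 5.
  36 = 1*19 + 17, so a_1 = 1.
  19 = 1*17 + 2, so a_2 = 1.
  17 = 8*2 + 1, so a_3 = 8.
  2 = 2*1 + 0, so a_4 = 2.
so x = [5; 1, 1, 8, 2].
Convergents (p_i = a_i*p_{i-1} + p_{i-2}, q_i = a_i*q_{i-1} + q_{i-2} with p_{-2}=0, p_{-1}=1, q_{-2}=1, q_{-1}=0), until the denominator exceeds 5:
  i=0: a_0=5, p_0 = 5*1 + 0 = 5, q_0 = 5*0 + 1 = 1.
  i=1: a_1=1, p_1 = 1*5 + 1 = 6, q_1 = 1*1 + 0 = 1.
  i=2: a_2=1, p_2 = 1*6 + 5 = 11, q_2 = 1*1 + 1 = 2.
  i=3: a_3=8, p_3 = 8*11 + 6 = 94, q_3 = 8*2 + 1 = 17.
q_3 = 17 > 5, so the last convergent with denominator <= 5 is p_2/q_2 = 11/2.
The closest fraction with denominator <= 5 is either p_2/q_2 or the intermediate fraction (k*p_2 + p_1)/(k*q_2 + q_1) with the largest k >= 1 whose denominator stays <= 5; these approach x as k grows, and every other convergent or intermediate fraction in range is farther away.
Largest k: floor((5 - q_1)/q_2) = floor((5 - 1)/2) = 2.
That gives (2*11 + 6)/(2*2 + 1) = 28/5.
Compare the errors: |x - 11/2| = |199*2 - 11*36|/(36*2) = 2/72, and |x - 28/5| = |199*5 - 28*36|/(36*5) = 13/180.
Cross-multiplying, 2*180 = 360 < 936 = 13*72, so 2/72 is smaller: the convergent 11/2 is closer to x than 28/5.

11/2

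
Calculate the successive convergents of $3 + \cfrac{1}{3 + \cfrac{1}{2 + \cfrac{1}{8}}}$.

3/1, 10/3, 23/7, 194/59

Using the convergent recurrence p_i = a_i*p_{i-1} + p_{i-2}, q_i = a_i*q_{i-1} + q_{i-2} with p_{-2}=0, p_{-1}=1, q_{-2}=1, q_{-1}=0:
  i=0: a_0=3, p_0 = 3*1 + 0 = 3, q_0 = 3*0 + 1 = 1.
  i=1: a_1=3, p_1 = 3*3 + 1 = 10, q_1 = 3*1 + 0 = 3.
  i=2: a_2=2, p_2 = 2*10 + 3 = 23, q_2 = 2*3 + 1 = 7.
  i=3: a_3=8, p_3 = 8*23 + 10 = 194, q_3 = 8*7 + 3 = 59.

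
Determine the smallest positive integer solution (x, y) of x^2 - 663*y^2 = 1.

(x, y) = (103, 4)

First expand sqrt(663) as a continued fraction. With x_i = (sqrt(663) + m_i)/d_i and (m_0, d_0) = (0, 1): a_0 = floor(sqrt(663)) = 25, since 25^2 = 625 <= 663 < 676 = 26^2.
Iterate m_{i+1} = d_i*a_i - m_i, d_{i+1} = (663 - m_{i+1}^2)/d_i, a_{i+1} = floor((a_0 + m_{i+1})/d_{i+1}):
  m_1 = 1*25 - 0 = 25, d_1 = (663 - 25^2)/1 = 38/1 = 38, a_1 = floor((25 + 25)/38) = 1.
  m_2 = 38*1 - 25 = 13, d_2 = (663 - 13^2)/38 = 494/38 = 13, a_2 = floor((25 + 13)/13) = 2.
  m_3 = 13*2 - 13 = 13, d_3 = (663 - 13^2)/13 = 494/13 = 38, a_3 = floor((25 + 13)/38) = 1.
  m_4 = 38*1 - 13 = 25, d_4 = (663 - 25^2)/38 = 38/38 = 1, a_4 = floor((25 + 25)/1) = 50.
  m_5 = 1*50 - 25 = 25, d_5 = (663 - 25^2)/1 = 38/1 = 38: (m_5, d_5) = (m_1, d_1) = (25, 38), so from here the quotients repeat a_1, ..., a_4; the period length is 4.
So sqrt(663) = [25; (1, 2, 1, 50)] with period length k = 4.
k is even, so the fundamental solution of x^2 - 663y^2 = 1 is (p_{k-1}, q_{k-1}) = (p_3, q_3); compute convergents through index 3.
Convergents (p_i = a_i*p_{i-1} + p_{i-2}, q_i = a_i*q_{i-1} + q_{i-2} with p_{-2}=0, p_{-1}=1, q_{-2}=1, q_{-1}=0):
  i=0: a_0=25, p_0 = 25*1 + 0 = 25, q_0 = 25*0 + 1 = 1.
  i=1: a_1=1, p_1 = 1*25 + 1 = 26, q_1 = 1*1 + 0 = 1.
  i=2: a_2=2, p_2 = 2*26 + 25 = 77, q_2 = 2*1 + 1 = 3.
  i=3: a_3=1, p_3 = 1*77 + 26 = 103, q_3 = 1*3 + 1 = 4.
Check: 103^2 - 663*4^2 = 10609 - 10608 = 1, so (x, y) = (103, 4) solves the equation, and by the theorem it is the least positive solution.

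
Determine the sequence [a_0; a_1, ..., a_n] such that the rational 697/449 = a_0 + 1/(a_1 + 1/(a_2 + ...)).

Run the Euclidean algorithm on 697 and 449; the successive quotients are the partial quotients a_0, a_1, ... (each step inverts the fractional part left over by the previous one):
  697 = 1*449 + 248, so a_0 = 1.
  449 = 1*248 + 201, so a_1 = 1.
  248 = 1*201 + 47, so a_2 = 1.
  201 = 4*47 + 13, so a_3 = 4.
  47 = 3*13 + 8, so a_4 = 3.
  13 = 1*8 + 5, so a_5 = 1.
  8 = 1*5 + 3, so a_6 = 1.
  5 = 1*3 + 2, so a_7 = 1.
  3 = 1*2 + 1, so a_8 = 1.
  2 = 2*1 + 0, so a_9 = 2.
The remainder reaches 0 after 10 divisions, so the expansion has 10 partial quotients, read off in order.

[1; 1, 1, 4, 3, 1, 1, 1, 1, 2]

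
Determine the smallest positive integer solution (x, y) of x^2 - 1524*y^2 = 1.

(x, y) = (1015, 26)

First expand sqrt(1524) as a continued fraction. With x_i = (sqrt(1524) + m_i)/d_i and (m_0, d_0) = (0, 1): a_0 = floor(sqrt(1524)) = 39, since 39^2 = 1521 <= 1524 < 1600 = 40^2.
Iterate m_{i+1} = d_i*a_i - m_i, d_{i+1} = (1524 - m_{i+1}^2)/d_i, a_{i+1} = floor((a_0 + m_{i+1})/d_{i+1}):
  m_1 = 1*39 - 0 = 39, d_1 = (1524 - 39^2)/1 = 3/1 = 3, a_1 = floor((39 + 39)/3) = 26.
  m_2 = 3*26 - 39 = 39, d_2 = (1524 - 39^2)/3 = 3/3 = 1, a_2 = floor((39 + 39)/1) = 78.
  m_3 = 1*78 - 39 = 39, d_3 = (1524 - 39^2)/1 = 3/1 = 3: (m_3, d_3) = (m_1, d_1) = (39, 3), so from here the quotients repeat a_1, a_2; the period length is 2.
So sqrt(1524) = [39; (26, 78)] with period length k = 2.
k is even, so the fundamental solution of x^2 - 1524y^2 = 1 is (p_{k-1}, q_{k-1}) = (p_1, q_1); compute convergents through index 1.
Convergents (p_i = a_i*p_{i-1} + p_{i-2}, q_i = a_i*q_{i-1} + q_{i-2} with p_{-2}=0, p_{-1}=1, q_{-2}=1, q_{-1}=0):
  i=0: a_0=39, p_0 = 39*1 + 0 = 39, q_0 = 39*0 + 1 = 1.
  i=1: a_1=26, p_1 = 26*39 + 1 = 1015, q_1 = 26*1 + 0 = 26.
Check: 1015^2 - 1524*26^2 = 1030225 - 1030224 = 1, so (x, y) = (1015, 26) solves the equation, and by the theorem it is the least positive solution.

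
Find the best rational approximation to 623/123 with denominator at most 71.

233/46

Expand x = 623/123 as a continued fraction with the Euclidean algorithm:
  623 = 5*123 + 8, so a_0 = 5.
  123 = 15*8 + 3, so a_1 = 15.
  8 = 2*3 + 2, so a_2 = 2.
  3 = 1*2 + 1, so a_3 = 1.
  2 = 2*1 + 0, so a_4 = 2.
so x = [5; 15, 2, 1, 2].
Convergents (p_i = a_i*p_{i-1} + p_{i-2}, q_i = a_i*q_{i-1} + q_{i-2} with p_{-2}=0, p_{-1}=1, q_{-2}=1, q_{-1}=0), until the denominator exceeds 71:
  i=0: a_0=5, p_0 = 5*1 + 0 = 5, q_0 = 5*0 + 1 = 1.
  i=1: a_1=15, p_1 = 15*5 + 1 = 76, q_1 = 15*1 + 0 = 15.
  i=2: a_2=2, p_2 = 2*76 + 5 = 157, q_2 = 2*15 + 1 = 31.
  i=3: a_3=1, p_3 = 1*157 + 76 = 233, q_3 = 1*31 + 15 = 46.
  i=4: a_4=2, p_4 = 2*233 + 157 = 623, q_4 = 2*46 + 31 = 123.
q_4 = 123 > 71, so the last convergent with denominator <= 71 is p_3/q_3 = 233/46.
The closest fraction with denominator <= 71 is either p_3/q_3 or the intermediate fraction (k*p_3 + p_2)/(k*q_3 + q_2) with the largest k >= 1 whose denominator stays <= 71; these approach x as k grows, and every other convergent or intermediate fraction in range is farther away.
Largest k: floor((71 - q_2)/q_3) = floor((71 - 31)/46) = 0.
Since k = 0, no intermediate fraction beyond p_3/q_3 has denominator <= 71, so the convergent 233/46 is the closest (its error is |623*46 - 233*123|/(123*46) = 1/5658).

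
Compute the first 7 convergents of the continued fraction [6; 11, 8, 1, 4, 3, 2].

6/1, 67/11, 542/89, 609/100, 2978/489, 9543/1567, 22064/3623

Using the convergent recurrence p_i = a_i*p_{i-1} + p_{i-2}, q_i = a_i*q_{i-1} + q_{i-2} with p_{-2}=0, p_{-1}=1, q_{-2}=1, q_{-1}=0:
  i=0: a_0=6, p_0 = 6*1 + 0 = 6, q_0 = 6*0 + 1 = 1.
  i=1: a_1=11, p_1 = 11*6 + 1 = 67, q_1 = 11*1 + 0 = 11.
  i=2: a_2=8, p_2 = 8*67 + 6 = 542, q_2 = 8*11 + 1 = 89.
  i=3: a_3=1, p_3 = 1*542 + 67 = 609, q_3 = 1*89 + 11 = 100.
  i=4: a_4=4, p_4 = 4*609 + 542 = 2978, q_4 = 4*100 + 89 = 489.
  i=5: a_5=3, p_5 = 3*2978 + 609 = 9543, q_5 = 3*489 + 100 = 1567.
  i=6: a_6=2, p_6 = 2*9543 + 2978 = 22064, q_6 = 2*1567 + 489 = 3623.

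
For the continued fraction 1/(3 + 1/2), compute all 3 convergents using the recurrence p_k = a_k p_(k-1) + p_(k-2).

0/1, 1/3, 2/7

Using the convergent recurrence p_i = a_i*p_{i-1} + p_{i-2}, q_i = a_i*q_{i-1} + q_{i-2} with p_{-2}=0, p_{-1}=1, q_{-2}=1, q_{-1}=0:
  i=0: a_0=0, p_0 = 0*1 + 0 = 0, q_0 = 0*0 + 1 = 1.
  i=1: a_1=3, p_1 = 3*0 + 1 = 1, q_1 = 3*1 + 0 = 3.
  i=2: a_2=2, p_2 = 2*1 + 0 = 2, q_2 = 2*3 + 1 = 7.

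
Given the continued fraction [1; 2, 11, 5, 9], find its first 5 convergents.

1/1, 3/2, 34/23, 173/117, 1591/1076

Using the convergent recurrence p_i = a_i*p_{i-1} + p_{i-2}, q_i = a_i*q_{i-1} + q_{i-2} with p_{-2}=0, p_{-1}=1, q_{-2}=1, q_{-1}=0:
  i=0: a_0=1, p_0 = 1*1 + 0 = 1, q_0 = 1*0 + 1 = 1.
  i=1: a_1=2, p_1 = 2*1 + 1 = 3, q_1 = 2*1 + 0 = 2.
  i=2: a_2=11, p_2 = 11*3 + 1 = 34, q_2 = 11*2 + 1 = 23.
  i=3: a_3=5, p_3 = 5*34 + 3 = 173, q_3 = 5*23 + 2 = 117.
  i=4: a_4=9, p_4 = 9*173 + 34 = 1591, q_4 = 9*117 + 23 = 1076.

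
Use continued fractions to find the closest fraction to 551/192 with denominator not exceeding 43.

Expand x = 551/192 as a continued fraction with the Euclidean algorithm:
  551 = 2*192 + 167, so a_0 = 2.
  192 = 1*167 + 25, so a_1 = 1.
  167 = 6*25 + 17, so a_2 = 6.
  25 = 1*17 + 8, so a_3 = 1.
  17 = 2*8 + 1, so a_4 = 2.
  8 = 8*1 + 0, so a_5 = 8.
so x = [2; 1, 6, 1, 2, 8].
Convergents (p_i = a_i*p_{i-1} + p_{i-2}, q_i = a_i*q_{i-1} + q_{i-2} with p_{-2}=0, p_{-1}=1, q_{-2}=1, q_{-1}=0), until the denominator exceeds 43:
  i=0: a_0=2, p_0 = 2*1 + 0 = 2, q_0 = 2*0 + 1 = 1.
  i=1: a_1=1, p_1 = 1*2 + 1 = 3, q_1 = 1*1 + 0 = 1.
  i=2: a_2=6, p_2 = 6*3 + 2 = 20, q_2 = 6*1 + 1 = 7.
  i=3: a_3=1, p_3 = 1*20 + 3 = 23, q_3 = 1*7 + 1 = 8.
  i=4: a_4=2, p_4 = 2*23 + 20 = 66, q_4 = 2*8 + 7 = 23.
  i=5: a_5=8, p_5 = 8*66 + 23 = 551, q_5 = 8*23 + 8 = 192.
q_5 = 192 > 43, so the last convergent with denominator <= 43 is p_4/q_4 = 66/23.
The closest fraction with denominator <= 43 is either p_4/q_4 or the intermediate fraction (k*p_4 + p_3)/(k*q_4 + q_3) with the largest k >= 1 whose denominator stays <= 43; these approach x as k grows, and every other convergent or intermediate fraction in range is farther away.
Largest k: floor((43 - q_3)/q_4) = floor((43 - 8)/23) = 1.
That gives (1*66 + 23)/(1*23 + 8) = 89/31.
Compare the errors: |x - 66/23| = |551*23 - 66*192|/(192*23) = 1/4416, and |x - 89/31| = |551*31 - 89*192|/(192*31) = 7/5952.
Cross-multiplying, 1*5952 = 5952 < 30912 = 7*4416, so 1/4416 is smaller: the convergent 66/23 is closer to x than 89/31.

66/23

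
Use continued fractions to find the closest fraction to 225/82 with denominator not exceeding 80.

Expand x = 225/82 as a continued fraction with the Euclidean algorithm:
  225 = 2*82 + 61, so a_0 = 2.
  82 = 1*61 + 21, so a_1 = 1.
  61 = 2*21 + 19, so a_2 = 2.
  21 = 1*19 + 2, so a_3 = 1.
  19 = 9*2 + 1, so a_4 = 9.
  2 = 2*1 + 0, so a_5 = 2.
so x = [2; 1, 2, 1, 9, 2].
Convergents (p_i = a_i*p_{i-1} + p_{i-2}, q_i = a_i*q_{i-1} + q_{i-2} with p_{-2}=0, p_{-1}=1, q_{-2}=1, q_{-1}=0), until the denominator exceeds 80:
  i=0: a_0=2, p_0 = 2*1 + 0 = 2, q_0 = 2*0 + 1 = 1.
  i=1: a_1=1, p_1 = 1*2 + 1 = 3, q_1 = 1*1 + 0 = 1.
  i=2: a_2=2, p_2 = 2*3 + 2 = 8, q_2 = 2*1 + 1 = 3.
  i=3: a_3=1, p_3 = 1*8 + 3 = 11, q_3 = 1*3 + 1 = 4.
  i=4: a_4=9, p_4 = 9*11 + 8 = 107, q_4 = 9*4 + 3 = 39.
  i=5: a_5=2, p_5 = 2*107 + 11 = 225, q_5 = 2*39 + 4 = 82.
q_5 = 82 > 80, so the last convergent with denominator <= 80 is p_4/q_4 = 107/39.
The closest fraction with denominator <= 80 is either p_4/q_4 or the intermediate fraction (k*p_4 + p_3)/(k*q_4 + q_3) with the largest k >= 1 whose denominator stays <= 80; these approach x as k grows, and every other convergent or intermediate fraction in range is farther away.
Largest k: floor((80 - q_3)/q_4) = floor((80 - 4)/39) = 1.
That gives (1*107 + 11)/(1*39 + 4) = 118/43.
Compare the errors: |x - 107/39| = |225*39 - 107*82|/(82*39) = 1/3198, and |x - 118/43| = |225*43 - 118*82|/(82*43) = 1/3526.
Cross-multiplying, 1*3198 = 3198 < 3526 = 1*3526, so 1/3526 is smaller: the intermediate fraction 118/43 is closer to x than 107/39.

118/43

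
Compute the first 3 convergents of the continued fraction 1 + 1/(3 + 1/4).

1/1, 4/3, 17/13

Using the convergent recurrence p_i = a_i*p_{i-1} + p_{i-2}, q_i = a_i*q_{i-1} + q_{i-2} with p_{-2}=0, p_{-1}=1, q_{-2}=1, q_{-1}=0:
  i=0: a_0=1, p_0 = 1*1 + 0 = 1, q_0 = 1*0 + 1 = 1.
  i=1: a_1=3, p_1 = 3*1 + 1 = 4, q_1 = 3*1 + 0 = 3.
  i=2: a_2=4, p_2 = 4*4 + 1 = 17, q_2 = 4*3 + 1 = 13.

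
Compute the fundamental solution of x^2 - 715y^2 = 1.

(x, y) = (75646, 2829)

First expand sqrt(715) as a continued fraction. With x_i = (sqrt(715) + m_i)/d_i and (m_0, d_0) = (0, 1): a_0 = floor(sqrt(715)) = 26, since 26^2 = 676 <= 715 < 729 = 27^2.
Iterate m_{i+1} = d_i*a_i - m_i, d_{i+1} = (715 - m_{i+1}^2)/d_i, a_{i+1} = floor((a_0 + m_{i+1})/d_{i+1}):
  m_1 = 1*26 - 0 = 26, d_1 = (715 - 26^2)/1 = 39/1 = 39, a_1 = floor((26 + 26)/39) = 1.
  m_2 = 39*1 - 26 = 13, d_2 = (715 - 13^2)/39 = 546/39 = 14, a_2 = floor((26 + 13)/14) = 2.
  m_3 = 14*2 - 13 = 15, d_3 = (715 - 15^2)/14 = 490/14 = 35, a_3 = floor((26 + 15)/35) = 1.
  m_4 = 35*1 - 15 = 20, d_4 = (715 - 20^2)/35 = 315/35 = 9, a_4 = floor((26 + 20)/9) = 5.
  m_5 = 9*5 - 20 = 25, d_5 = (715 - 25^2)/9 = 90/9 = 10, a_5 = floor((26 + 25)/10) = 5.
  m_6 = 10*5 - 25 = 25, d_6 = (715 - 25^2)/10 = 90/10 = 9, a_6 = floor((26 + 25)/9) = 5.
  m_7 = 9*5 - 25 = 20, d_7 = (715 - 20^2)/9 = 315/9 = 35, a_7 = floor((26 + 20)/35) = 1.
  m_8 = 35*1 - 20 = 15, d_8 = (715 - 15^2)/35 = 490/35 = 14, a_8 = floor((26 + 15)/14) = 2.
  m_9 = 14*2 - 15 = 13, d_9 = (715 - 13^2)/14 = 546/14 = 39, a_9 = floor((26 + 13)/39) = 1.
  m_10 = 39*1 - 13 = 26, d_10 = (715 - 26^2)/39 = 39/39 = 1, a_10 = floor((26 + 26)/1) = 52.
  m_11 = 1*52 - 26 = 26, d_11 = (715 - 26^2)/1 = 39/1 = 39: (m_11, d_11) = (m_1, d_1) = (26, 39), so from here the quotients repeat a_1, ..., a_10; the period length is 10.
So sqrt(715) = [26; (1, 2, 1, 5, 5, 5, 1, 2, 1, 52)] with period length k = 10.
k is even, so the fundamental solution of x^2 - 715y^2 = 1 is (p_{k-1}, q_{k-1}) = (p_9, q_9); compute convergents through index 9.
Convergents (p_i = a_i*p_{i-1} + p_{i-2}, q_i = a_i*q_{i-1} + q_{i-2} with p_{-2}=0, p_{-1}=1, q_{-2}=1, q_{-1}=0):
  i=0: a_0=26, p_0 = 26*1 + 0 = 26, q_0 = 26*0 + 1 = 1.
  i=1: a_1=1, p_1 = 1*26 + 1 = 27, q_1 = 1*1 + 0 = 1.
  i=2: a_2=2, p_2 = 2*27 + 26 = 80, q_2 = 2*1 + 1 = 3.
  i=3: a_3=1, p_3 = 1*80 + 27 = 107, q_3 = 1*3 + 1 = 4.
  i=4: a_4=5, p_4 = 5*107 + 80 = 615, q_4 = 5*4 + 3 = 23.
  i=5: a_5=5, p_5 = 5*615 + 107 = 3182, q_5 = 5*23 + 4 = 119.
  i=6: a_6=5, p_6 = 5*3182 + 615 = 16525, q_6 = 5*119 + 23 = 618.
  i=7: a_7=1, p_7 = 1*16525 + 3182 = 19707, q_7 = 1*618 + 119 = 737.
  i=8: a_8=2, p_8 = 2*19707 + 16525 = 55939, q_8 = 2*737 + 618 = 2092.
  i=9: a_9=1, p_9 = 1*55939 + 19707 = 75646, q_9 = 1*2092 + 737 = 2829.
Check: 75646^2 - 715*2829^2 = 5722317316 - 5722317315 = 1, so (x, y) = (75646, 2829) solves the equation, and by the theorem it is the least positive solution.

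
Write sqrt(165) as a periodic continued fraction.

Write x_i = (sqrt(165) + m_i)/d_i with (m_0, d_0) = (0, 1). a_0 = floor(sqrt(165)) = 12, since 12^2 = 144 <= 165 < 169 = 13^2.
Iterate m_{i+1} = d_i*a_i - m_i, d_{i+1} = (165 - m_{i+1}^2)/d_i, a_{i+1} = floor((a_0 + m_{i+1})/d_{i+1}):
  m_1 = 1*12 - 0 = 12, d_1 = (165 - 12^2)/1 = 21/1 = 21, a_1 = floor((12 + 12)/21) = 1.
  m_2 = 21*1 - 12 = 9, d_2 = (165 - 9^2)/21 = 84/21 = 4, a_2 = floor((12 + 9)/4) = 5.
  m_3 = 4*5 - 9 = 11, d_3 = (165 - 11^2)/4 = 44/4 = 11, a_3 = floor((12 + 11)/11) = 2.
  m_4 = 11*2 - 11 = 11, d_4 = (165 - 11^2)/11 = 44/11 = 4, a_4 = floor((12 + 11)/4) = 5.
  m_5 = 4*5 - 11 = 9, d_5 = (165 - 9^2)/4 = 84/4 = 21, a_5 = floor((12 + 9)/21) = 1.
  m_6 = 21*1 - 9 = 12, d_6 = (165 - 12^2)/21 = 21/21 = 1, a_6 = floor((12 + 12)/1) = 24.
  m_7 = 1*24 - 12 = 12, d_7 = (165 - 12^2)/1 = 21/1 = 21: (m_7, d_7) = (m_1, d_1) = (12, 21), so from here the quotients repeat a_1, ..., a_6; the period length is 6.
Hence the expansion of sqrt(165) is a_0 = 12 followed by the repeating block 1, 5, 2, 5, 1, 24 (period 6).

[12; (1, 5, 2, 5, 1, 24)]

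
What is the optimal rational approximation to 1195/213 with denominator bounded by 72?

331/59

Expand x = 1195/213 as a continued fraction with the Euclidean algorithm:
  1195 = 5*213 + 130, so a_0 = 5.
  213 = 1*130 + 83, so a_1 = 1.
  130 = 1*83 + 47, so a_2 = 1.
  83 = 1*47 + 36, so a_3 = 1.
  47 = 1*36 + 11, so a_4 = 1.
  36 = 3*11 + 3, so a_5 = 3.
  11 = 3*3 + 2, so a_6 = 3.
  3 = 1*2 + 1, so a_7 = 1.
  2 = 2*1 + 0, so a_8 = 2.
so x = [5; 1, 1, 1, 1, 3, 3, 1, 2].
Convergents (p_i = a_i*p_{i-1} + p_{i-2}, q_i = a_i*q_{i-1} + q_{i-2} with p_{-2}=0, p_{-1}=1, q_{-2}=1, q_{-1}=0), until the denominator exceeds 72:
  i=0: a_0=5, p_0 = 5*1 + 0 = 5, q_0 = 5*0 + 1 = 1.
  i=1: a_1=1, p_1 = 1*5 + 1 = 6, q_1 = 1*1 + 0 = 1.
  i=2: a_2=1, p_2 = 1*6 + 5 = 11, q_2 = 1*1 + 1 = 2.
  i=3: a_3=1, p_3 = 1*11 + 6 = 17, q_3 = 1*2 + 1 = 3.
  i=4: a_4=1, p_4 = 1*17 + 11 = 28, q_4 = 1*3 + 2 = 5.
  i=5: a_5=3, p_5 = 3*28 + 17 = 101, q_5 = 3*5 + 3 = 18.
  i=6: a_6=3, p_6 = 3*101 + 28 = 331, q_6 = 3*18 + 5 = 59.
  i=7: a_7=1, p_7 = 1*331 + 101 = 432, q_7 = 1*59 + 18 = 77.
q_7 = 77 > 72, so the last convergent with denominator <= 72 is p_6/q_6 = 331/59.
The closest fraction with denominator <= 72 is either p_6/q_6 or the intermediate fraction (k*p_6 + p_5)/(k*q_6 + q_5) with the largest k >= 1 whose denominator stays <= 72; these approach x as k grows, and every other convergent or intermediate fraction in range is farther away.
Largest k: floor((72 - q_5)/q_6) = floor((72 - 18)/59) = 0.
Since k = 0, no intermediate fraction beyond p_6/q_6 has denominator <= 72, so the convergent 331/59 is the closest (its error is |1195*59 - 331*213|/(213*59) = 2/12567).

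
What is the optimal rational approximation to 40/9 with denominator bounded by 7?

Expand x = 40/9 as a continued fraction with the Euclidean algorithm:
  40 = 4*9 + 4, so a_0 = 4.
  9 = 2*4 + 1, so a_1 = 2.
  4 = 4*1 + 0, so a_2 = 4.
so x = [4; 2, 4].
Convergents (p_i = a_i*p_{i-1} + p_{i-2}, q_i = a_i*q_{i-1} + q_{i-2} with p_{-2}=0, p_{-1}=1, q_{-2}=1, q_{-1}=0), until the denominator exceeds 7:
  i=0: a_0=4, p_0 = 4*1 + 0 = 4, q_0 = 4*0 + 1 = 1.
  i=1: a_1=2, p_1 = 2*4 + 1 = 9, q_1 = 2*1 + 0 = 2.
  i=2: a_2=4, p_2 = 4*9 + 4 = 40, q_2 = 4*2 + 1 = 9.
q_2 = 9 > 7, so the last convergent with denominator <= 7 is p_1/q_1 = 9/2.
The closest fraction with denominator <= 7 is either p_1/q_1 or the intermediate fraction (k*p_1 + p_0)/(k*q_1 + q_0) with the largest k >= 1 whose denominator stays <= 7; these approach x as k grows, and every other convergent or intermediate fraction in range is farther away.
Largest k: floor((7 - q_0)/q_1) = floor((7 - 1)/2) = 3.
That gives (3*9 + 4)/(3*2 + 1) = 31/7.
Compare the errors: |x - 9/2| = |40*2 - 9*9|/(9*2) = 1/18, and |x - 31/7| = |40*7 - 31*9|/(9*7) = 1/63.
Cross-multiplying, 1*18 = 18 < 63 = 1*63, so 1/63 is smaller: the intermediate fraction 31/7 is closer to x than 9/2.

31/7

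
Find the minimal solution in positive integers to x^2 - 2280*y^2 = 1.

(x, y) = (191, 4)

First expand sqrt(2280) as a continued fraction. With x_i = (sqrt(2280) + m_i)/d_i and (m_0, d_0) = (0, 1): a_0 = floor(sqrt(2280)) = 47, since 47^2 = 2209 <= 2280 < 2304 = 48^2.
Iterate m_{i+1} = d_i*a_i - m_i, d_{i+1} = (2280 - m_{i+1}^2)/d_i, a_{i+1} = floor((a_0 + m_{i+1})/d_{i+1}):
  m_1 = 1*47 - 0 = 47, d_1 = (2280 - 47^2)/1 = 71/1 = 71, a_1 = floor((47 + 47)/71) = 1.
  m_2 = 71*1 - 47 = 24, d_2 = (2280 - 24^2)/71 = 1704/71 = 24, a_2 = floor((47 + 24)/24) = 2.
  m_3 = 24*2 - 24 = 24, d_3 = (2280 - 24^2)/24 = 1704/24 = 71, a_3 = floor((47 + 24)/71) = 1.
  m_4 = 71*1 - 24 = 47, d_4 = (2280 - 47^2)/71 = 71/71 = 1, a_4 = floor((47 + 47)/1) = 94.
  m_5 = 1*94 - 47 = 47, d_5 = (2280 - 47^2)/1 = 71/1 = 71: (m_5, d_5) = (m_1, d_1) = (47, 71), so from here the quotients repeat a_1, ..., a_4; the period length is 4.
So sqrt(2280) = [47; (1, 2, 1, 94)] with period length k = 4.
k is even, so the fundamental solution of x^2 - 2280y^2 = 1 is (p_{k-1}, q_{k-1}) = (p_3, q_3); compute convergents through index 3.
Convergents (p_i = a_i*p_{i-1} + p_{i-2}, q_i = a_i*q_{i-1} + q_{i-2} with p_{-2}=0, p_{-1}=1, q_{-2}=1, q_{-1}=0):
  i=0: a_0=47, p_0 = 47*1 + 0 = 47, q_0 = 47*0 + 1 = 1.
  i=1: a_1=1, p_1 = 1*47 + 1 = 48, q_1 = 1*1 + 0 = 1.
  i=2: a_2=2, p_2 = 2*48 + 47 = 143, q_2 = 2*1 + 1 = 3.
  i=3: a_3=1, p_3 = 1*143 + 48 = 191, q_3 = 1*3 + 1 = 4.
Check: 191^2 - 2280*4^2 = 36481 - 36480 = 1, so (x, y) = (191, 4) solves the equation, and by the theorem it is the least positive solution.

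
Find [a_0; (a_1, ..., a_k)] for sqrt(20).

Write x_i = (sqrt(20) + m_i)/d_i with (m_0, d_0) = (0, 1). a_0 = floor(sqrt(20)) = 4, since 4^2 = 16 <= 20 < 25 = 5^2.
Iterate m_{i+1} = d_i*a_i - m_i, d_{i+1} = (20 - m_{i+1}^2)/d_i, a_{i+1} = floor((a_0 + m_{i+1})/d_{i+1}):
  m_1 = 1*4 - 0 = 4, d_1 = (20 - 4^2)/1 = 4/1 = 4, a_1 = floor((4 + 4)/4) = 2.
  m_2 = 4*2 - 4 = 4, d_2 = (20 - 4^2)/4 = 4/4 = 1, a_2 = floor((4 + 4)/1) = 8.
  m_3 = 1*8 - 4 = 4, d_3 = (20 - 4^2)/1 = 4/1 = 4: (m_3, d_3) = (m_1, d_1) = (4, 4), so from here the quotients repeat a_1, a_2; the period length is 2.
Hence the expansion of sqrt(20) is a_0 = 4 followed by the repeating block 2, 8 (period 2).

[4; (2, 8)]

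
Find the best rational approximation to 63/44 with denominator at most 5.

7/5

Expand x = 63/44 as a continued fraction with the Euclidean algorithm:
  63 = 1*44 + 19, so a_0 = 1.
  44 = 2*19 + 6, so a_1 = 2.
  19 = 3*6 + 1, so a_2 = 3.
  6 = 6*1 + 0, so a_3 = 6.
so x = [1; 2, 3, 6].
Convergents (p_i = a_i*p_{i-1} + p_{i-2}, q_i = a_i*q_{i-1} + q_{i-2} with p_{-2}=0, p_{-1}=1, q_{-2}=1, q_{-1}=0), until the denominator exceeds 5:
  i=0: a_0=1, p_0 = 1*1 + 0 = 1, q_0 = 1*0 + 1 = 1.
  i=1: a_1=2, p_1 = 2*1 + 1 = 3, q_1 = 2*1 + 0 = 2.
  i=2: a_2=3, p_2 = 3*3 + 1 = 10, q_2 = 3*2 + 1 = 7.
q_2 = 7 > 5, so the last convergent with denominator <= 5 is p_1/q_1 = 3/2.
The closest fraction with denominator <= 5 is either p_1/q_1 or the intermediate fraction (k*p_1 + p_0)/(k*q_1 + q_0) with the largest k >= 1 whose denominator stays <= 5; these approach x as k grows, and every other convergent or intermediate fraction in range is farther away.
Largest k: floor((5 - q_0)/q_1) = floor((5 - 1)/2) = 2.
That gives (2*3 + 1)/(2*2 + 1) = 7/5.
Compare the errors: |x - 3/2| = |63*2 - 3*44|/(44*2) = 6/88, and |x - 7/5| = |63*5 - 7*44|/(44*5) = 7/220.
Cross-multiplying, 7*88 = 616 < 1320 = 6*220, so 7/220 is smaller: the intermediate fraction 7/5 is closer to x than 3/2.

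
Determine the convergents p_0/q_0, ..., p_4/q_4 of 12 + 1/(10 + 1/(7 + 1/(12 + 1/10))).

12/1, 121/10, 859/71, 10429/862, 105149/8691

Using the convergent recurrence p_i = a_i*p_{i-1} + p_{i-2}, q_i = a_i*q_{i-1} + q_{i-2} with p_{-2}=0, p_{-1}=1, q_{-2}=1, q_{-1}=0:
  i=0: a_0=12, p_0 = 12*1 + 0 = 12, q_0 = 12*0 + 1 = 1.
  i=1: a_1=10, p_1 = 10*12 + 1 = 121, q_1 = 10*1 + 0 = 10.
  i=2: a_2=7, p_2 = 7*121 + 12 = 859, q_2 = 7*10 + 1 = 71.
  i=3: a_3=12, p_3 = 12*859 + 121 = 10429, q_3 = 12*71 + 10 = 862.
  i=4: a_4=10, p_4 = 10*10429 + 859 = 105149, q_4 = 10*862 + 71 = 8691.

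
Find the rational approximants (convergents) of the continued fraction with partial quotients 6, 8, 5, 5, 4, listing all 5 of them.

6/1, 49/8, 251/41, 1304/213, 5467/893

Using the convergent recurrence p_i = a_i*p_{i-1} + p_{i-2}, q_i = a_i*q_{i-1} + q_{i-2} with p_{-2}=0, p_{-1}=1, q_{-2}=1, q_{-1}=0:
  i=0: a_0=6, p_0 = 6*1 + 0 = 6, q_0 = 6*0 + 1 = 1.
  i=1: a_1=8, p_1 = 8*6 + 1 = 49, q_1 = 8*1 + 0 = 8.
  i=2: a_2=5, p_2 = 5*49 + 6 = 251, q_2 = 5*8 + 1 = 41.
  i=3: a_3=5, p_3 = 5*251 + 49 = 1304, q_3 = 5*41 + 8 = 213.
  i=4: a_4=4, p_4 = 4*1304 + 251 = 5467, q_4 = 4*213 + 41 = 893.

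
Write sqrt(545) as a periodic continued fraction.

Write x_i = (sqrt(545) + m_i)/d_i with (m_0, d_0) = (0, 1). a_0 = floor(sqrt(545)) = 23, since 23^2 = 529 <= 545 < 576 = 24^2.
Iterate m_{i+1} = d_i*a_i - m_i, d_{i+1} = (545 - m_{i+1}^2)/d_i, a_{i+1} = floor((a_0 + m_{i+1})/d_{i+1}):
  m_1 = 1*23 - 0 = 23, d_1 = (545 - 23^2)/1 = 16/1 = 16, a_1 = floor((23 + 23)/16) = 2.
  m_2 = 16*2 - 23 = 9, d_2 = (545 - 9^2)/16 = 464/16 = 29, a_2 = floor((23 + 9)/29) = 1.
  m_3 = 29*1 - 9 = 20, d_3 = (545 - 20^2)/29 = 145/29 = 5, a_3 = floor((23 + 20)/5) = 8.
  m_4 = 5*8 - 20 = 20, d_4 = (545 - 20^2)/5 = 145/5 = 29, a_4 = floor((23 + 20)/29) = 1.
  m_5 = 29*1 - 20 = 9, d_5 = (545 - 9^2)/29 = 464/29 = 16, a_5 = floor((23 + 9)/16) = 2.
  m_6 = 16*2 - 9 = 23, d_6 = (545 - 23^2)/16 = 16/16 = 1, a_6 = floor((23 + 23)/1) = 46.
  m_7 = 1*46 - 23 = 23, d_7 = (545 - 23^2)/1 = 16/1 = 16: (m_7, d_7) = (m_1, d_1) = (23, 16), so from here the quotients repeat a_1, ..., a_6; the period length is 6.
Hence the expansion of sqrt(545) is a_0 = 23 followed by the repeating block 2, 1, 8, 1, 2, 46 (period 6).

[23; (2, 1, 8, 1, 2, 46)]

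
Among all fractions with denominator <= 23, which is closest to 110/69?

Expand x = 110/69 as a continued fraction with the Euclidean algorithm:
  110 = 1*69 + 41, so a_0 = 1.
  69 = 1*41 + 28, so a_1 = 1.
  41 = 1*28 + 13, so a_2 = 1.
  28 = 2*13 + 2, so a_3 = 2.
  13 = 6*2 + 1, so a_4 = 6.
  2 = 2*1 + 0, so a_5 = 2.
so x = [1; 1, 1, 2, 6, 2].
Convergents (p_i = a_i*p_{i-1} + p_{i-2}, q_i = a_i*q_{i-1} + q_{i-2} with p_{-2}=0, p_{-1}=1, q_{-2}=1, q_{-1}=0), until the denominator exceeds 23:
  i=0: a_0=1, p_0 = 1*1 + 0 = 1, q_0 = 1*0 + 1 = 1.
  i=1: a_1=1, p_1 = 1*1 + 1 = 2, q_1 = 1*1 + 0 = 1.
  i=2: a_2=1, p_2 = 1*2 + 1 = 3, q_2 = 1*1 + 1 = 2.
  i=3: a_3=2, p_3 = 2*3 + 2 = 8, q_3 = 2*2 + 1 = 5.
  i=4: a_4=6, p_4 = 6*8 + 3 = 51, q_4 = 6*5 + 2 = 32.
q_4 = 32 > 23, so the last convergent with denominator <= 23 is p_3/q_3 = 8/5.
The closest fraction with denominator <= 23 is either p_3/q_3 or the intermediate fraction (k*p_3 + p_2)/(k*q_3 + q_2) with the largest k >= 1 whose denominator stays <= 23; these approach x as k grows, and every other convergent or intermediate fraction in range is farther away.
Largest k: floor((23 - q_2)/q_3) = floor((23 - 2)/5) = 4.
That gives (4*8 + 3)/(4*5 + 2) = 35/22.
Compare the errors: |x - 8/5| = |110*5 - 8*69|/(69*5) = 2/345, and |x - 35/22| = |110*22 - 35*69|/(69*22) = 5/1518.
Cross-multiplying, 5*345 = 1725 < 3036 = 2*1518, so 5/1518 is smaller: the intermediate fraction 35/22 is closer to x than 8/5.

35/22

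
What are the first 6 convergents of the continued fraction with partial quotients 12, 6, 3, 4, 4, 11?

Using the convergent recurrence p_i = a_i*p_{i-1} + p_{i-2}, q_i = a_i*q_{i-1} + q_{i-2} with p_{-2}=0, p_{-1}=1, q_{-2}=1, q_{-1}=0:
  i=0: a_0=12, p_0 = 12*1 + 0 = 12, q_0 = 12*0 + 1 = 1.
  i=1: a_1=6, p_1 = 6*12 + 1 = 73, q_1 = 6*1 + 0 = 6.
  i=2: a_2=3, p_2 = 3*73 + 12 = 231, q_2 = 3*6 + 1 = 19.
  i=3: a_3=4, p_3 = 4*231 + 73 = 997, q_3 = 4*19 + 6 = 82.
  i=4: a_4=4, p_4 = 4*997 + 231 = 4219, q_4 = 4*82 + 19 = 347.
  i=5: a_5=11, p_5 = 11*4219 + 997 = 47406, q_5 = 11*347 + 82 = 3899.

12/1, 73/6, 231/19, 997/82, 4219/347, 47406/3899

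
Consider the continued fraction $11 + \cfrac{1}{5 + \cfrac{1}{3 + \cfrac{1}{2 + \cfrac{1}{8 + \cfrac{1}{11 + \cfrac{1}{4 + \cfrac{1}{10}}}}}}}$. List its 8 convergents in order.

11/1, 56/5, 179/16, 414/37, 3491/312, 38815/3469, 158751/14188, 1626325/145349

Using the convergent recurrence p_i = a_i*p_{i-1} + p_{i-2}, q_i = a_i*q_{i-1} + q_{i-2} with p_{-2}=0, p_{-1}=1, q_{-2}=1, q_{-1}=0:
  i=0: a_0=11, p_0 = 11*1 + 0 = 11, q_0 = 11*0 + 1 = 1.
  i=1: a_1=5, p_1 = 5*11 + 1 = 56, q_1 = 5*1 + 0 = 5.
  i=2: a_2=3, p_2 = 3*56 + 11 = 179, q_2 = 3*5 + 1 = 16.
  i=3: a_3=2, p_3 = 2*179 + 56 = 414, q_3 = 2*16 + 5 = 37.
  i=4: a_4=8, p_4 = 8*414 + 179 = 3491, q_4 = 8*37 + 16 = 312.
  i=5: a_5=11, p_5 = 11*3491 + 414 = 38815, q_5 = 11*312 + 37 = 3469.
  i=6: a_6=4, p_6 = 4*38815 + 3491 = 158751, q_6 = 4*3469 + 312 = 14188.
  i=7: a_7=10, p_7 = 10*158751 + 38815 = 1626325, q_7 = 10*14188 + 3469 = 145349.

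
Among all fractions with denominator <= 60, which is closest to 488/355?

11/8

Expand x = 488/355 as a continued fraction with the Euclidean algorithm:
  488 = 1*355 + 133, so a_0 = 1.
  355 = 2*133 + 89, so a_1 = 2.
  133 = 1*89 + 44, so a_2 = 1.
  89 = 2*44 + 1, so a_3 = 2.
  44 = 44*1 + 0, so a_4 = 44.
so x = [1; 2, 1, 2, 44].
Convergents (p_i = a_i*p_{i-1} + p_{i-2}, q_i = a_i*q_{i-1} + q_{i-2} with p_{-2}=0, p_{-1}=1, q_{-2}=1, q_{-1}=0), until the denominator exceeds 60:
  i=0: a_0=1, p_0 = 1*1 + 0 = 1, q_0 = 1*0 + 1 = 1.
  i=1: a_1=2, p_1 = 2*1 + 1 = 3, q_1 = 2*1 + 0 = 2.
  i=2: a_2=1, p_2 = 1*3 + 1 = 4, q_2 = 1*2 + 1 = 3.
  i=3: a_3=2, p_3 = 2*4 + 3 = 11, q_3 = 2*3 + 2 = 8.
  i=4: a_4=44, p_4 = 44*11 + 4 = 488, q_4 = 44*8 + 3 = 355.
q_4 = 355 > 60, so the last convergent with denominator <= 60 is p_3/q_3 = 11/8.
The closest fraction with denominator <= 60 is either p_3/q_3 or the intermediate fraction (k*p_3 + p_2)/(k*q_3 + q_2) with the largest k >= 1 whose denominator stays <= 60; these approach x as k grows, and every other convergent or intermediate fraction in range is farther away.
Largest k: floor((60 - q_2)/q_3) = floor((60 - 3)/8) = 7.
That gives (7*11 + 4)/(7*8 + 3) = 81/59.
Compare the errors: |x - 11/8| = |488*8 - 11*355|/(355*8) = 1/2840, and |x - 81/59| = |488*59 - 81*355|/(355*59) = 37/20945.
Cross-multiplying, 1*20945 = 20945 < 105080 = 37*2840, so 1/2840 is smaller: the convergent 11/8 is closer to x than 81/59.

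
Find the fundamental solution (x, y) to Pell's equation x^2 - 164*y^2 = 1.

(x, y) = (2049, 160)

First expand sqrt(164) as a continued fraction. With x_i = (sqrt(164) + m_i)/d_i and (m_0, d_0) = (0, 1): a_0 = floor(sqrt(164)) = 12, since 12^2 = 144 <= 164 < 169 = 13^2.
Iterate m_{i+1} = d_i*a_i - m_i, d_{i+1} = (164 - m_{i+1}^2)/d_i, a_{i+1} = floor((a_0 + m_{i+1})/d_{i+1}):
  m_1 = 1*12 - 0 = 12, d_1 = (164 - 12^2)/1 = 20/1 = 20, a_1 = floor((12 + 12)/20) = 1.
  m_2 = 20*1 - 12 = 8, d_2 = (164 - 8^2)/20 = 100/20 = 5, a_2 = floor((12 + 8)/5) = 4.
  m_3 = 5*4 - 8 = 12, d_3 = (164 - 12^2)/5 = 20/5 = 4, a_3 = floor((12 + 12)/4) = 6.
  m_4 = 4*6 - 12 = 12, d_4 = (164 - 12^2)/4 = 20/4 = 5, a_4 = floor((12 + 12)/5) = 4.
  m_5 = 5*4 - 12 = 8, d_5 = (164 - 8^2)/5 = 100/5 = 20, a_5 = floor((12 + 8)/20) = 1.
  m_6 = 20*1 - 8 = 12, d_6 = (164 - 12^2)/20 = 20/20 = 1, a_6 = floor((12 + 12)/1) = 24.
  m_7 = 1*24 - 12 = 12, d_7 = (164 - 12^2)/1 = 20/1 = 20: (m_7, d_7) = (m_1, d_1) = (12, 20), so from here the quotients repeat a_1, ..., a_6; the period length is 6.
So sqrt(164) = [12; (1, 4, 6, 4, 1, 24)] with period length k = 6.
k is even, so the fundamental solution of x^2 - 164y^2 = 1 is (p_{k-1}, q_{k-1}) = (p_5, q_5); compute convergents through index 5.
Convergents (p_i = a_i*p_{i-1} + p_{i-2}, q_i = a_i*q_{i-1} + q_{i-2} with p_{-2}=0, p_{-1}=1, q_{-2}=1, q_{-1}=0):
  i=0: a_0=12, p_0 = 12*1 + 0 = 12, q_0 = 12*0 + 1 = 1.
  i=1: a_1=1, p_1 = 1*12 + 1 = 13, q_1 = 1*1 + 0 = 1.
  i=2: a_2=4, p_2 = 4*13 + 12 = 64, q_2 = 4*1 + 1 = 5.
  i=3: a_3=6, p_3 = 6*64 + 13 = 397, q_3 = 6*5 + 1 = 31.
  i=4: a_4=4, p_4 = 4*397 + 64 = 1652, q_4 = 4*31 + 5 = 129.
  i=5: a_5=1, p_5 = 1*1652 + 397 = 2049, q_5 = 1*129 + 31 = 160.
Check: 2049^2 - 164*160^2 = 4198401 - 4198400 = 1, so (x, y) = (2049, 160) solves the equation, and by the theorem it is the least positive solution.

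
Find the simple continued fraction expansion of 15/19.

Run the Euclidean algorithm on 15 and 19; the successive quotients are the partial quotients a_0, a_1, ... (each step inverts the fractional part left over by the previous one):
  15 = 0*19 + 15, so a_0 = 0.
  19 = 1*15 + 4, so a_1 = 1.
  15 = 3*4 + 3, so a_2 = 3.
  4 = 1*3 + 1, so a_3 = 1.
  3 = 3*1 + 0, so a_4 = 3.
The remainder reaches 0 after 5 divisions, so the expansion has 5 partial quotients, read off in order.

[0; 1, 3, 1, 3]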